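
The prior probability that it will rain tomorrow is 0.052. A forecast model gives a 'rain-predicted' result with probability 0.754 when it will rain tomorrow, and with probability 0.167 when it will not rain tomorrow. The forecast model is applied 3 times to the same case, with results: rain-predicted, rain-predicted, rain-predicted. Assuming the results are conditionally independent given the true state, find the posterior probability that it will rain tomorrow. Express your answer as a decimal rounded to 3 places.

Posterior P(H) ≈ 0.835

With H the event that it will rain tomorrow, the joint likelihood of the observed sequence is P(data|H) = 0.754·0.754·0.754 = 0.42866 and P(data|¬H) = 0.167·0.167·0.167 = 0.0046575.
Bayes: P(H|data) = 0.052·0.42866 / (0.052·0.42866 + 0.948·0.0046575) = 0.022290/0.026706 = 0.8347.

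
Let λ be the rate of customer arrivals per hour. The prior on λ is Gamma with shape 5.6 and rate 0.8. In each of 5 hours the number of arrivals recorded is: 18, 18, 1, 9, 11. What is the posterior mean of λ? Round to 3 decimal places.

Posterior mean ≈ 10.793

Total count ∑xᵢ = 57 over n = 5 hours.
Gamma is conjugate to the Poisson likelihood: posterior is Gamma(shape = 5.6+57 = 62.6, rate = 0.8+5 = 5.8).
E[λ | data] = 62.6/5.8 = 10.793.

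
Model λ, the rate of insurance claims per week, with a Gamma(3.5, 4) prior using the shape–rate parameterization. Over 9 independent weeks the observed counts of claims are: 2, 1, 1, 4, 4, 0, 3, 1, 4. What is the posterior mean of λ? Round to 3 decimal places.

Total count ∑xᵢ = 20 over n = 9 weeks.
Gamma is conjugate to the Poisson likelihood: posterior is Gamma(shape = 3.5+20 = 23.5, rate = 4+9 = 13).
E[λ | data] = 23.5/13 = 1.808.

Posterior mean ≈ 1.808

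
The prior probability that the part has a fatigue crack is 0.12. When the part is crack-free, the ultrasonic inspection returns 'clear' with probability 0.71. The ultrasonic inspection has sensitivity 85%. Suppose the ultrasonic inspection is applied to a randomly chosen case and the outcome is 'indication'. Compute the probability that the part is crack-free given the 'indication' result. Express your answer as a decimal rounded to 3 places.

P(¬H | E) ≈ 0.714

Write H for 'the part has a fatigue crack'. Prior odds H:¬H = 0.12/0.88 = 0.13636. For the 'indication' outcome, the likelihood ratio is 0.85/0.29 = 2.9310.
Posterior odds = 0.13636 × 2.9310 = 0.39969, so P(H|E) = 0.39969/(1+0.39969) = 0.286. Then P(¬H|E) = 1 − 0.286 = 0.714.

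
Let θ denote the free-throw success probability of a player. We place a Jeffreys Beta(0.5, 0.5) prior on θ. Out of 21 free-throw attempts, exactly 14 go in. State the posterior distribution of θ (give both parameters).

Posterior: Beta(14.5, 7.5)

Observing 14 successes and 7 failures updates Beta(0.5, 0.5) by adding the success and failure counts to the two shape parameters: α = 0.5+14 = 14.5, β = 0.5+7 = 7.5.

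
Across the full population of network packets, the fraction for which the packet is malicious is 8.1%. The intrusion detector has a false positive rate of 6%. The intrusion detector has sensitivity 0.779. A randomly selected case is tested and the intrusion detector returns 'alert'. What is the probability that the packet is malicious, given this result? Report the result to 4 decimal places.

Let H be the event that the packet is malicious. P(H) = 0.081, so P(¬H) = 0.919. With E the 'alert' result, P(E|H) = 0.779 and P(E|¬H) = 0.06.
P(E) = 0.779·0.081 + 0.06·0.919 = 0.063099 + 0.055140 = 0.11824.
By Bayes' theorem, P(H|E) = 0.063099 / 0.11824 = 0.5337.

P(H | E) ≈ 0.5337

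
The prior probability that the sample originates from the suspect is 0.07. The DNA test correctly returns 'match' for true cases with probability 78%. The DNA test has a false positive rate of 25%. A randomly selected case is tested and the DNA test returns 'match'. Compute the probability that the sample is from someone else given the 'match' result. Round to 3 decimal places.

Write H for 'the sample originates from the suspect'. Prior odds H:¬H = 0.07/0.93 = 0.075269. For the 'match' outcome, the likelihood ratio is 0.78/0.25 = 3.1200.
Posterior odds = 0.075269 × 3.1200 = 0.23484, so P(H|E) = 0.23484/(1+0.23484) = 0.190. Then P(¬H|E) = 1 − 0.190 = 0.810.

P(¬H | E) ≈ 0.810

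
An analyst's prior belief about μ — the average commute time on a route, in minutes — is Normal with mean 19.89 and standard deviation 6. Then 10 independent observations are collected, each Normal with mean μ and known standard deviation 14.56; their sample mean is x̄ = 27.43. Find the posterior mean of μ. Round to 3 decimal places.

Prior precision 1/τ₀² = 1/6² = 0.0277778; data precision n/σ² = 10/14.56² = 0.0471712.
Posterior precision = 0.0277778 + 0.0471712 = 0.0749490.
Posterior mean = (0.0277778·19.89 + 0.0471712·27.43) / 0.0749490 = 24.636.

Posterior mean ≈ 24.636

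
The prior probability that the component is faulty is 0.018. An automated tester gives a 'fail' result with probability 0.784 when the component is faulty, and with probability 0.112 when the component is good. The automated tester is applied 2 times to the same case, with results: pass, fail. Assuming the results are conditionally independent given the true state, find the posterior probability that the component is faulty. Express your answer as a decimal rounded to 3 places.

Posterior P(H) ≈ 0.030

Let H be the event that the component is faulty; start with P(H) = 0.018. P('fail'|H) = 0.784, P('fail'|¬H) = 0.112.
Update on result 1 ('pass'): P(H) ← 0.216·0.0180 / (0.216·0.0180 + 0.888·0.9820) = 0.0038880/0.87590 = 0.0044.
Update on result 2 ('fail'): P(H) ← 0.784·0.0044 / (0.784·0.0044 + 0.112·0.9956) = 0.0034801/0.11498 = 0.0303.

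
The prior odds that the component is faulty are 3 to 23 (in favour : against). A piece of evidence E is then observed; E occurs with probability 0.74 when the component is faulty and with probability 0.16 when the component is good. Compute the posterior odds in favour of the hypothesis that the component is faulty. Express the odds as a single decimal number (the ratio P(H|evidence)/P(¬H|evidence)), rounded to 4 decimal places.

Prior odds = 3/23 = 0.13043.
Likelihood ratio for E = 0.74/0.16 = 4.6250.
Posterior odds = prior odds × LR = 0.60326.

Posterior odds ≈ 0.6033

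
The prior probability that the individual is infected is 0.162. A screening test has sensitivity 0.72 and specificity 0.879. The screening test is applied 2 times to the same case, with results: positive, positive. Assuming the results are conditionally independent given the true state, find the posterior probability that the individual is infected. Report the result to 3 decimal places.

Posterior P(H) ≈ 0.873

Let H be the event that the individual is infected; start with P(H) = 0.162. P('positive'|H) = 0.72, P('positive'|¬H) = 0.121.
Update on result 1 ('positive'): P(H) ← 0.72·0.1620 / (0.72·0.1620 + 0.121·0.8380) = 0.11664/0.21804 = 0.5350.
Update on result 2 ('positive'): P(H) ← 0.72·0.5350 / (0.72·0.5350 + 0.121·0.4650) = 0.38517/0.44144 = 0.8725.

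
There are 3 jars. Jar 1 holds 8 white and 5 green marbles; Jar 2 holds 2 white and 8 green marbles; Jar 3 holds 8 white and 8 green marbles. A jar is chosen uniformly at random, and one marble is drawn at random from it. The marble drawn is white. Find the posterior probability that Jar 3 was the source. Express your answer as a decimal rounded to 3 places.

Posterior probability ≈ 0.380

Tabulate prior·likelihood by source: [1] prior 0.333333, lik 0.6154, product 0.2051; [2] prior 0.333333, lik 0.2, product 0.06667; [3] prior 0.333333, lik 0.5, product 0.1667.
Normalizing constant = 0.43846; the posterior for Jar 3 is its product over the sum, 0.1667/0.43846 = 0.380.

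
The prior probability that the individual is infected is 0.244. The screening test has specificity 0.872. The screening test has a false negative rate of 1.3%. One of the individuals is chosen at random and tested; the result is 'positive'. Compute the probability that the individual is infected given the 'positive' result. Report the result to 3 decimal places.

Write H for 'the individual is infected'. Prior odds H:¬H = 0.244/0.756 = 0.32275. For the 'positive' outcome, the likelihood ratio is 0.987/0.128 = 7.7109.
Posterior odds = 0.32275 × 7.7109 = 2.4887, so P(H|E) = 2.4887/(1+2.4887) = 0.713.

P(H | E) ≈ 0.713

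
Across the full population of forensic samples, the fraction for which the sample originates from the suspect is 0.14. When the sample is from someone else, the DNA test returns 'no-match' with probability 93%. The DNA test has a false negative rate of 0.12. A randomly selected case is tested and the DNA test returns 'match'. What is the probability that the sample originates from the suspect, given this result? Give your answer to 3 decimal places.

Write H for 'the sample originates from the suspect'. Prior odds H:¬H = 0.14/0.86 = 0.16279. For the 'match' outcome, the likelihood ratio is 0.88/0.07 = 12.571.
Posterior odds = 0.16279 × 12.571 = 2.0465, so P(H|E) = 2.0465/(1+2.0465) = 0.672.

P(H | E) ≈ 0.672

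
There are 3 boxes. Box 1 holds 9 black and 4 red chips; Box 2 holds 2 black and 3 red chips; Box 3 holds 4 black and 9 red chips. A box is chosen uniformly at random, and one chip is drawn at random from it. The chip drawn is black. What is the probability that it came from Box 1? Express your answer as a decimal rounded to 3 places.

Tabulate prior·likelihood by source: [1] prior 0.333333, lik 0.6923, product 0.2308; [2] prior 0.333333, lik 0.4, product 0.1333; [3] prior 0.333333, lik 0.3077, product 0.1026.
Normalizing constant = 0.46667; the posterior for Box 1 is its product over the sum, 0.2308/0.46667 = 0.495.

Posterior probability ≈ 0.495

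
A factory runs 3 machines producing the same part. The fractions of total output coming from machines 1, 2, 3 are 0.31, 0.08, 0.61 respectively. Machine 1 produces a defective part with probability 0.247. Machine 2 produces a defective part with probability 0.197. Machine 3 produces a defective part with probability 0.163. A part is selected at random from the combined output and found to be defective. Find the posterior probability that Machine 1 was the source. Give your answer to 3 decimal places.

Posterior probability ≈ 0.399

P(defective|M1) = 0.247; P(defective|M2) = 0.197; P(defective|M3) = 0.163.
Prior × likelihood for each source: 0.31·0.247=0.07657, 0.08·0.197=0.01576, 0.61·0.163=0.09943. Summing gives P(defective) = 0.19176.
P(Machine 1 | defective) = 0.07657 / 0.19176 = 0.399.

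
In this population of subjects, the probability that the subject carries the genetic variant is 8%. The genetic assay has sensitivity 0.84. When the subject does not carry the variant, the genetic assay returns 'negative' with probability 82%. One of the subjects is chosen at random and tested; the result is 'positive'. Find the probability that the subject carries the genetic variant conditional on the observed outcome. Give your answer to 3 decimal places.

P(H | E) ≈ 0.289

Let H be the event that the subject carries the genetic variant. P(H) = 0.08, so P(¬H) = 0.92. With E the 'positive' result, P(E|H) = 0.84 and P(E|¬H) = 0.18.
P(E) = 0.84·0.08 + 0.18·0.92 = 0.067200 + 0.16560 = 0.23280.
By Bayes' theorem, P(H|E) = 0.067200 / 0.23280 = 0.289.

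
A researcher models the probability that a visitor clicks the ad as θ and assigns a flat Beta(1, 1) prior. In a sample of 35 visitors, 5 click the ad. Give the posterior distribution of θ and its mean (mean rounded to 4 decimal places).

Observing 5 successes and 30 failures updates Beta(1, 1) by adding the success and failure counts to the two shape parameters: α = 1+5 = 6, β = 1+30 = 31.
E[θ | data] = 6/(6+31) = 0.1622.

Posterior: Beta(6, 31); mean ≈ 0.1622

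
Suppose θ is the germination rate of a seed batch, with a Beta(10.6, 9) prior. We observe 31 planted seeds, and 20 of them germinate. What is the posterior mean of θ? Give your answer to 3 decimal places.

The binomial likelihood is conjugate to the Beta prior: with 20 successes and 11 failures, the posterior is Beta(10.6+20, 9+11) = Beta(30.6, 20).
Posterior mean = α/(α+β) = 30.6/50.6 = 0.605.

Posterior mean ≈ 0.605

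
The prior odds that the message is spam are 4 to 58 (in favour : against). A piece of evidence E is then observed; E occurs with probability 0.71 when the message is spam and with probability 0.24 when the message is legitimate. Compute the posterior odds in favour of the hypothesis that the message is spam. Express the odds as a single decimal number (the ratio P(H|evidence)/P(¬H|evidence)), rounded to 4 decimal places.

Posterior odds ≈ 0.2040

Prior odds = 4/58 = 0.068966.
Likelihood ratio for E = 0.71/0.24 = 2.9583.
Posterior odds = prior odds × LR = 0.20402.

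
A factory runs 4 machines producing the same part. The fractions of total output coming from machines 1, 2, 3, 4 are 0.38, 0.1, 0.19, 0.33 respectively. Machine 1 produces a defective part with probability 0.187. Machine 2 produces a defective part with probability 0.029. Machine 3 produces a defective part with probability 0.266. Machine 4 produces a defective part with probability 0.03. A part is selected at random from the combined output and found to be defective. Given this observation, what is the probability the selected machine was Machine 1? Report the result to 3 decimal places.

P(defective|M1) = 0.187; P(defective|M2) = 0.029; P(defective|M3) = 0.266; P(defective|M4) = 0.03.
Prior × likelihood for each source: 0.38·0.187=0.07106, 0.1·0.029=0.002900, 0.19·0.266=0.05054, 0.33·0.03=0.009900. Summing gives P(defective) = 0.13440.
P(Machine 1 | defective) = 0.07106 / 0.13440 = 0.529.

Posterior probability ≈ 0.529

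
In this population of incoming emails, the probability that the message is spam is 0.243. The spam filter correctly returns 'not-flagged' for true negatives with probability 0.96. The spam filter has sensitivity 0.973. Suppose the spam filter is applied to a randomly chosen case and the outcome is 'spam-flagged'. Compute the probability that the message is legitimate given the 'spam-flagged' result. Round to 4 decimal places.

P(¬H | E) ≈ 0.1135

Write H for 'the message is spam'. Prior odds H:¬H = 0.243/0.757 = 0.32100. For the 'spam-flagged' outcome, the likelihood ratio is 0.973/0.04 = 24.325.
Posterior odds = 0.32100 × 24.325 = 7.8084, so P(H|E) = 7.8084/(1+7.8084) = 0.8865. Then P(¬H|E) = 1 − 0.8865 = 0.1135.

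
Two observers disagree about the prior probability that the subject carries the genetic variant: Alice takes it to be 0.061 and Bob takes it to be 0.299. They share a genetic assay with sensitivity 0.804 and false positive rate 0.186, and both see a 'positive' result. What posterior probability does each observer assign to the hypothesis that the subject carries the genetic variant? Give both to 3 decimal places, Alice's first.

P('+'|H) = 0.804, P('+'|¬H) = 0.186.
Alice: numerator 0.804·0.061 = 0.049044; evidence = 0.049044+0.186·0.939 = 0.22370; posterior = 0.219.
Bob: numerator 0.804·0.299 = 0.24040; evidence = 0.24040+0.186·0.701 = 0.37078; posterior = 0.648.

Alice: 0.219; Bob: 0.648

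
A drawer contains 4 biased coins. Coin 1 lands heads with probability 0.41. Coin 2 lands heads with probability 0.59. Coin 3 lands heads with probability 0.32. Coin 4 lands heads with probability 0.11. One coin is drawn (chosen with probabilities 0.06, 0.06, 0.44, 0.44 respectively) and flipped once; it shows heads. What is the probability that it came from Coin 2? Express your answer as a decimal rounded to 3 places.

Posterior probability ≈ 0.142

Tabulate prior·likelihood by source: [1] prior 0.06, lik 0.41, product 0.02460; [2] prior 0.06, lik 0.59, product 0.03540; [3] prior 0.44, lik 0.32, product 0.1408; [4] prior 0.44, lik 0.11, product 0.04840.
Normalizing constant = 0.24920; the posterior for Coin 2 is its product over the sum, 0.03540/0.24920 = 0.142.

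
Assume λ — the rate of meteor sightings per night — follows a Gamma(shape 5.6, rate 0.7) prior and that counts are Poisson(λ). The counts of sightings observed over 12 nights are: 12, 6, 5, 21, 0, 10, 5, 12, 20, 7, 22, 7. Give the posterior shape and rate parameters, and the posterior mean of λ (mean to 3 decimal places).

The Poisson likelihood adds the total count to the shape and the number of exposure periods to the rate. Here ∑xᵢ = 127 and n = 12, so shape 5.6→132.6 and rate 0.7→12.7.
Posterior mean = shape/rate = 132.6/12.7 = 10.441.

Posterior: Gamma(shape=132.6, rate=12.7); mean ≈ 10.441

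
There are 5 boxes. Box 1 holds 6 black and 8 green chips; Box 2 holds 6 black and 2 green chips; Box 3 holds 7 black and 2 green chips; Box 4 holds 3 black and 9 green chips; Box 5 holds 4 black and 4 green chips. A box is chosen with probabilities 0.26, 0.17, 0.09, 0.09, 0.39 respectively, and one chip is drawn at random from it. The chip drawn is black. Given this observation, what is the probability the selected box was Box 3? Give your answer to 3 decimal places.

Posterior probability ≈ 0.133

P(black|Box 1) = 0.4286; P(black|Box 2) = 0.75; P(black|Box 3) = 0.7778; P(black|Box 4) = 0.25; P(black|Box 5) = 0.5.
Prior × likelihood for each source: 0.26·0.4286=0.1114, 0.17·0.75=0.1275, 0.09·0.7778=0.07000, 0.09·0.25=0.02250, 0.39·0.5=0.1950. Summing gives P(black) = 0.52643.
P(Box 3 | black) = 0.07000 / 0.52643 = 0.133.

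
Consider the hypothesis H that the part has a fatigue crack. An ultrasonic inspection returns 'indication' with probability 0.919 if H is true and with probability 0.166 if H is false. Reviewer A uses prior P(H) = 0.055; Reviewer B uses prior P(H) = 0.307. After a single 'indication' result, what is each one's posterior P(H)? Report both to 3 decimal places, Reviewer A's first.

Reviewer A: 0.244; Reviewer B: 0.710

P('+'|H) = 0.919, P('+'|¬H) = 0.166.
Reviewer A: numerator 0.919·0.055 = 0.050545; evidence = 0.050545+0.166·0.945 = 0.20742; posterior = 0.244.
Reviewer B: numerator 0.919·0.307 = 0.28213; evidence = 0.28213+0.166·0.693 = 0.39717; posterior = 0.710.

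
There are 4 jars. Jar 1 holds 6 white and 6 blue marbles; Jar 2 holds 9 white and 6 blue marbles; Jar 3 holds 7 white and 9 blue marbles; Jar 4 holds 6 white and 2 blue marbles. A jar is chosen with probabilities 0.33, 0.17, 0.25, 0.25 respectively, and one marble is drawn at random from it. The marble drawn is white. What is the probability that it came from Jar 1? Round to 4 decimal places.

Posterior probability ≈ 0.2926

P(white|Jar 1) = 0.5; P(white|Jar 2) = 0.6; P(white|Jar 3) = 0.4375; P(white|Jar 4) = 0.75.
Prior × likelihood for each source: 0.33·0.5=0.1650, 0.17·0.6=0.1020, 0.25·0.4375=0.1094, 0.25·0.75=0.1875. Summing gives P(white) = 0.56388.
P(Jar 1 | white) = 0.1650 / 0.56388 = 0.2926.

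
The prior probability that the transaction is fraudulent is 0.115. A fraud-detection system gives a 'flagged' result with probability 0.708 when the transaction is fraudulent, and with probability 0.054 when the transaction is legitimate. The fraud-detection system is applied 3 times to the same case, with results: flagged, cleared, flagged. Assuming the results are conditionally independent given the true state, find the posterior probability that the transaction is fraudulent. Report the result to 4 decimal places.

Let H be the event that the transaction is fraudulent; start with P(H) = 0.115. P('flagged'|H) = 0.708, P('flagged'|¬H) = 0.054.
Update on result 1 ('flagged'): P(H) ← 0.708·0.1150 / (0.708·0.1150 + 0.054·0.8850) = 0.081420/0.12921 = 0.6301.
Update on result 2 ('cleared'): P(H) ← 0.292·0.6301 / (0.292·0.6301 + 0.946·0.3699) = 0.18400/0.53389 = 0.3446.
Update on result 3 ('flagged'): P(H) ← 0.708·0.3446 / (0.708·0.3446 + 0.054·0.6554) = 0.24401/0.27939 = 0.8733.

Posterior P(H) ≈ 0.8733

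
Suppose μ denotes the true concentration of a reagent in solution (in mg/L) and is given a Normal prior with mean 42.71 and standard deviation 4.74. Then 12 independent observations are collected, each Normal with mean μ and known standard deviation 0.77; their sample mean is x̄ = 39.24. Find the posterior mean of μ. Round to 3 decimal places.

With known σ, the Normal prior is conjugate. Weight on the data is w = (n/σ²)/(n/σ² + 1/τ₀²) = 20.2395/(20.2395+0.0445085) = 0.99781.
Posterior mean = w·x̄ + (1−w)·μ₀ = 0.99781·39.24 + 0.0021943·42.71 = 39.248.

Posterior mean ≈ 39.248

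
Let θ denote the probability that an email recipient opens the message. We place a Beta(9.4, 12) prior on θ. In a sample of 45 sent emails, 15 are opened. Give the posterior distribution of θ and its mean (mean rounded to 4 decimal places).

The binomial likelihood is conjugate to the Beta prior: with 15 successes and 30 failures, the posterior is Beta(9.4+15, 12+30) = Beta(24.4, 42).
E[θ | data] = 24.4/(24.4+42) = 0.3675.

Posterior: Beta(24.4, 42); mean ≈ 0.3675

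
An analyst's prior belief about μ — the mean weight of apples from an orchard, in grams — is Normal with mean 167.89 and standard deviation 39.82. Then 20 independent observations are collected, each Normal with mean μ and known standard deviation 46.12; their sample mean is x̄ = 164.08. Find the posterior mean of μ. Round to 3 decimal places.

Posterior mean ≈ 164.319

Prior precision 1/τ₀² = 1/39.82² = 0.00063066; data precision n/σ² = 20/46.12² = 0.00940267.
Posterior precision = 0.00063066 + 0.00940267 = 0.0100333.
Posterior mean = (0.00063066·167.89 + 0.00940267·164.08) / 0.0100333 = 164.319.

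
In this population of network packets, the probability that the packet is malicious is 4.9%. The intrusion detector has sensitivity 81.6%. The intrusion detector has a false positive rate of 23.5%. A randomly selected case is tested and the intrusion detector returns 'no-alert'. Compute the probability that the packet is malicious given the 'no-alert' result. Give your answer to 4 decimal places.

Write H for 'the packet is malicious'. Prior odds H:¬H = 0.049/0.951 = 0.051525. For the 'no-alert' outcome, the likelihood ratio is 0.184/0.765 = 0.24052.
Posterior odds = 0.051525 × 0.24052 = 0.012393, so P(H|E) = 0.012393/(1+0.012393) = 0.0122.

P(H | E) ≈ 0.0122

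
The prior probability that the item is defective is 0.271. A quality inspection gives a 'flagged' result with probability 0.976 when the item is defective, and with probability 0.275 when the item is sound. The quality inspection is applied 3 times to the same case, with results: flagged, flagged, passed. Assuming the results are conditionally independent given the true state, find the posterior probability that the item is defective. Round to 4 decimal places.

With H the event that the item is defective, the joint likelihood of the observed sequence is P(data|H) = 0.976·0.976·0.024 = 0.022862 and P(data|¬H) = 0.275·0.275·0.725 = 0.054828.
Bayes: P(H|data) = 0.271·0.022862 / (0.271·0.022862 + 0.729·0.054828) = 0.0061956/0.046165 = 0.1342.

Posterior P(H) ≈ 0.1342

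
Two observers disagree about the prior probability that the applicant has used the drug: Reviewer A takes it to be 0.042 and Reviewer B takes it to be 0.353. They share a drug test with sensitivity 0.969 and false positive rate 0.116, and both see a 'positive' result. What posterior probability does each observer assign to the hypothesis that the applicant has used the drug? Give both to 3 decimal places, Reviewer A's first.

Reviewer A: 0.268; Reviewer B: 0.820

The likelihood ratio for a 'positive' result is 0.969/0.116 = 8.3534.
Reviewer A: prior odds 0.042/0.958 = 0.043841; posterior odds 0.36623; posterior probability 0.268.
Reviewer B: prior odds 0.353/0.647 = 0.54560; posterior odds 4.5576; posterior probability 0.820.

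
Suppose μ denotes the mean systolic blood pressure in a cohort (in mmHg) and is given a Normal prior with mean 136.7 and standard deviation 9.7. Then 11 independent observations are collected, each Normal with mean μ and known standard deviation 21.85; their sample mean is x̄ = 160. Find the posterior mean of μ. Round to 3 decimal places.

With known σ, the Normal prior is conjugate. Weight on the data is w = (n/σ²)/(n/σ² + 1/τ₀²) = 0.0230404/(0.0230404+0.0106281) = 0.68433.
Posterior mean = w·x̄ + (1−w)·μ₀ = 0.68433·160 + 0.31567·136.7 = 152.645.

Posterior mean ≈ 152.645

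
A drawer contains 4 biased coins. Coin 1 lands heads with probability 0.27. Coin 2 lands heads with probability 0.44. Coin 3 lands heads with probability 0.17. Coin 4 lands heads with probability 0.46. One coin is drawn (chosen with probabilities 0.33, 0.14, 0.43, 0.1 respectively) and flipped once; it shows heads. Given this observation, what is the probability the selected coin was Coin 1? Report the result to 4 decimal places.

P(heads|C1) = 0.27; P(heads|C2) = 0.44; P(heads|C3) = 0.17; P(heads|C4) = 0.46.
Prior × likelihood for each source: 0.33·0.27=0.08910, 0.14·0.44=0.06160, 0.43·0.17=0.07310, 0.1·0.46=0.04600. Summing gives P(heads) = 0.26980.
P(Coin 1 | heads) = 0.08910 / 0.26980 = 0.3302.

Posterior probability ≈ 0.3302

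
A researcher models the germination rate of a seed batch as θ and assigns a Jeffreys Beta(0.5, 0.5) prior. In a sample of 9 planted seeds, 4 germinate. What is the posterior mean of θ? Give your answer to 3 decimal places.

The binomial likelihood is conjugate to the Beta prior: with 4 successes and 5 failures, the posterior is Beta(0.5+4, 0.5+5) = Beta(4.5, 5.5).
E[θ | data] = 4.5/(4.5+5.5) = 0.450.

Posterior mean ≈ 0.450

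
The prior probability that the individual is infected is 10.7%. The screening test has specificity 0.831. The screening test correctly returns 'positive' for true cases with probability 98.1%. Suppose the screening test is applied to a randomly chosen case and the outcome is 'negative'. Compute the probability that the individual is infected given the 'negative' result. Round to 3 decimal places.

P(H | E) ≈ 0.003

Write H for 'the individual is infected'. Prior odds H:¬H = 0.107/0.893 = 0.11982. For the 'negative' outcome, the likelihood ratio is 0.019/0.831 = 0.022864.
Posterior odds = 0.11982 × 0.022864 = 0.0027396, so P(H|E) = 0.0027396/(1+0.0027396) = 0.003.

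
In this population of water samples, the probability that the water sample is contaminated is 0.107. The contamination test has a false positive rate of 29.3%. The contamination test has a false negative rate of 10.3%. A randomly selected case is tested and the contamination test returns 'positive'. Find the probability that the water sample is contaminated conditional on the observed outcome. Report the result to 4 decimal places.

Let H be the event that the water sample is contaminated. P(H) = 0.107, so P(¬H) = 0.893. With E the 'positive' result, P(E|H) = 0.897 and P(E|¬H) = 0.293.
P(E) = 0.897·0.107 + 0.293·0.893 = 0.095979 + 0.26165 = 0.35763.
By Bayes' theorem, P(H|E) = 0.095979 / 0.35763 = 0.2684.

P(H | E) ≈ 0.2684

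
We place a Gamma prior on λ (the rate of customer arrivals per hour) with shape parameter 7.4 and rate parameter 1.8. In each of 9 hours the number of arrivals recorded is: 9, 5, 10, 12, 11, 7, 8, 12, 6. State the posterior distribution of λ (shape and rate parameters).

Total count ∑xᵢ = 80 over n = 9 hours.
Gamma is conjugate to the Poisson likelihood: posterior is Gamma(shape = 7.4+80 = 87.4, rate = 1.8+9 = 10.8).

Posterior: Gamma(shape=87.4, rate=10.8)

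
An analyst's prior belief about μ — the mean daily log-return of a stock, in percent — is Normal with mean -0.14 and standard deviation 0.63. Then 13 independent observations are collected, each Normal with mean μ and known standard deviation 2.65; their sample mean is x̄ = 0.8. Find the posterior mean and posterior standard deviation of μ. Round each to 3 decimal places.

Posterior mean ≈ 0.258; posterior SD ≈ 0.478

Prior precision 1/τ₀² = 1/0.63² = 2.51953; data precision n/σ² = 13/2.65² = 1.85119.
Posterior precision = 2.51953 + 1.85119 = 4.37072, giving posterior SD = 1/√4.37072 = 0.478.
Posterior mean = (2.51953·-0.14 + 1.85119·0.8) / 4.37072 = 0.258.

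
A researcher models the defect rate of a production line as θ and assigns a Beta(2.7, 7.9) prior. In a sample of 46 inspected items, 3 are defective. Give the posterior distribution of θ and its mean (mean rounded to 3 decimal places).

Posterior: Beta(5.7, 50.9); mean ≈ 0.101

Observing 3 successes and 43 failures updates Beta(2.7, 7.9) by adding the success and failure counts to the two shape parameters: α = 2.7+3 = 5.7, β = 7.9+43 = 50.9.
E[θ | data] = 5.7/(5.7+50.9) = 0.101.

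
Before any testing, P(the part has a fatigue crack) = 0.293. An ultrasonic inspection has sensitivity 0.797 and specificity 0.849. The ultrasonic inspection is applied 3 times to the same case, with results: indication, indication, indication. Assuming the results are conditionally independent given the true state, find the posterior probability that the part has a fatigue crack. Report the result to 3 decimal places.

Posterior P(H) ≈ 0.984

Let H be the event that the part has a fatigue crack; start with P(H) = 0.293. P('indication'|H) = 0.797, P('indication'|¬H) = 0.151.
Update on result 1 ('indication'): P(H) ← 0.797·0.2930 / (0.797·0.2930 + 0.151·0.7070) = 0.23352/0.34028 = 0.6863.
Update on result 2 ('indication'): P(H) ← 0.797·0.6863 / (0.797·0.6863 + 0.151·0.3137) = 0.54695/0.59433 = 0.9203.
Update on result 3 ('indication'): P(H) ← 0.797·0.9203 / (0.797·0.9203 + 0.151·0.0797) = 0.73347/0.74551 = 0.9839.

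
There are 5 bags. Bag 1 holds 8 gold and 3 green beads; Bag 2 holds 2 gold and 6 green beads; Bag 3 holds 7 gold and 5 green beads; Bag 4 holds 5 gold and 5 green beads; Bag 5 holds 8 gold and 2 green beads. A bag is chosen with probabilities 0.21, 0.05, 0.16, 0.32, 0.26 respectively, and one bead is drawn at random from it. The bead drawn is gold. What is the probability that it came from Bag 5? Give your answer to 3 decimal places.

Tabulate prior·likelihood by source: [1] prior 0.21, lik 0.7273, product 0.1527; [2] prior 0.05, lik 0.25, product 0.01250; [3] prior 0.16, lik 0.5833, product 0.09333; [4] prior 0.32, lik 0.5, product 0.1600; [5] prior 0.26, lik 0.8, product 0.2080.
Normalizing constant = 0.62656; the posterior for Bag 5 is its product over the sum, 0.2080/0.62656 = 0.332.

Posterior probability ≈ 0.332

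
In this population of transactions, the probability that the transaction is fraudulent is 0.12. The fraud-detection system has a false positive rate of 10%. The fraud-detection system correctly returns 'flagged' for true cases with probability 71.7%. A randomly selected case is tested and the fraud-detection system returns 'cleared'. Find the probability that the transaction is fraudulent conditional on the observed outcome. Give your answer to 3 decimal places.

P(H | E) ≈ 0.041

Let H be the event that the transaction is fraudulent. P(H) = 0.12, so P(¬H) = 0.88. With E the 'cleared' result, P(E|H) = 0.283 and P(E|¬H) = 0.9.
P(E) = 0.283·0.12 + 0.9·0.88 = 0.033960 + 0.79200 = 0.82596.
By Bayes' theorem, P(H|E) = 0.033960 / 0.82596 = 0.041.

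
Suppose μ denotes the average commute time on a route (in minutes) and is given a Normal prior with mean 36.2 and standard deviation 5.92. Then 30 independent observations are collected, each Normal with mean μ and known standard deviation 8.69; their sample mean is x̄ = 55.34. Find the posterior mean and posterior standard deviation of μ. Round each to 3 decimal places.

Posterior mean ≈ 54.057; posterior SD ≈ 1.532

Prior precision 1/τ₀² = 1/5.92² = 0.0285336; data precision n/σ² = 30/8.69² = 0.397266.
Posterior precision = 0.0285336 + 0.397266 = 0.425800, giving posterior SD = 1/√0.425800 = 1.532.
Posterior mean = (0.0285336·36.2 + 0.397266·55.34) / 0.425800 = 54.057.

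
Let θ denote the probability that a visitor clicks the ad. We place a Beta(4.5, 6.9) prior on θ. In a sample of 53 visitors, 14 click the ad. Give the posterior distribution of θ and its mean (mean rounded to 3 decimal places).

Posterior: Beta(18.5, 45.9); mean ≈ 0.287

Observing 14 successes and 39 failures updates Beta(4.5, 6.9) by adding the success and failure counts to the two shape parameters: α = 4.5+14 = 18.5, β = 6.9+39 = 45.9.
E[θ | data] = 18.5/(18.5+45.9) = 0.287.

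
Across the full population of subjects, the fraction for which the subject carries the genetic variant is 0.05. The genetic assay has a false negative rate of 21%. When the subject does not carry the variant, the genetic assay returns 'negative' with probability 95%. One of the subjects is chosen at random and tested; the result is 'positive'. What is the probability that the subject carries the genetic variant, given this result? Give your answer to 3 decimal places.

Let H be the event that the subject carries the genetic variant. P(H) = 0.05, so P(¬H) = 0.95. With E the 'positive' result, P(E|H) = 0.79 and P(E|¬H) = 0.05.
P(E) = 0.79·0.05 + 0.05·0.95 = 0.039500 + 0.047500 = 0.087000.
By Bayes' theorem, P(H|E) = 0.039500 / 0.087000 = 0.454.

P(H | E) ≈ 0.454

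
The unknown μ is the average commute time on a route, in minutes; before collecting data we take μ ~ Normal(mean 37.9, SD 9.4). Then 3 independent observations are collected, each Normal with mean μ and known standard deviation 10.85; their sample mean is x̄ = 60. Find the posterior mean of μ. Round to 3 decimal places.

With known σ, the Normal prior is conjugate. Weight on the data is w = (n/σ²)/(n/σ² + 1/τ₀²) = 0.0254837/(0.0254837+0.0113173) = 0.69247.
Posterior mean = w·x̄ + (1−w)·μ₀ = 0.69247·60 + 0.30753·37.9 = 53.204.

Posterior mean ≈ 53.204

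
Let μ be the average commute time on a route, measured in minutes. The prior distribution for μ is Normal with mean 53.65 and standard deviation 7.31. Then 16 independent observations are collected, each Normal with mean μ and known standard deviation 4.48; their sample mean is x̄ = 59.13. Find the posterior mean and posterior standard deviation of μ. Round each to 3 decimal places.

Posterior mean ≈ 59.004; posterior SD ≈ 1.107

With known σ, the Normal prior is conjugate. Weight on the data is w = (n/σ²)/(n/σ² + 1/τ₀²) = 0.797194/(0.797194+0.0187139) = 0.97706.
Posterior mean = w·x̄ + (1−w)·μ₀ = 0.97706·59.13 + 0.022936·53.65 = 59.004. Posterior variance = 1/(0.797194+0.0187139) = 1.22563, so SD = 1.107.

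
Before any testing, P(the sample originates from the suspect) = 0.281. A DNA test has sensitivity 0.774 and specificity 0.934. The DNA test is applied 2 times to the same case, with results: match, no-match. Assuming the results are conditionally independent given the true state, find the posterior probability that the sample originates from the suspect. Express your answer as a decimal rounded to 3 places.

With H the event that the sample originates from the suspect, the joint likelihood of the observed sequence is P(data|H) = 0.774·0.226 = 0.17492 and P(data|¬H) = 0.066·0.934 = 0.061644.
Bayes: P(H|data) = 0.281·0.17492 / (0.281·0.17492 + 0.719·0.061644) = 0.049154/0.093476 = 0.5258.

Posterior P(H) ≈ 0.526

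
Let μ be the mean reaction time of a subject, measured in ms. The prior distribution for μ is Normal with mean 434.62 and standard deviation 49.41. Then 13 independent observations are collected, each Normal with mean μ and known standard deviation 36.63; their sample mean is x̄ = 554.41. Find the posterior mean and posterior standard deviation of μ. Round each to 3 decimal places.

Posterior mean ≈ 549.551; posterior SD ≈ 9.951

With known σ, the Normal prior is conjugate. Weight on the data is w = (n/σ²)/(n/σ² + 1/τ₀²) = 0.00968879/(0.00968879+0.00040961) = 0.95944.
Posterior mean = w·x̄ + (1−w)·μ₀ = 0.95944·554.41 + 0.040562·434.62 = 549.551. Posterior variance = 1/(0.00968879+0.00040961) = 99.0256, so SD = 9.951.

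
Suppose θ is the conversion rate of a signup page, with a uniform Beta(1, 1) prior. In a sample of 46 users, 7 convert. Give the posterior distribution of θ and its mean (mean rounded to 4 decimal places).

Observing 7 successes and 39 failures updates Beta(1, 1) by adding the success and failure counts to the two shape parameters: α = 1+7 = 8, β = 1+39 = 40.
E[θ | data] = 8/(8+40) = 0.1667.

Posterior: Beta(8, 40); mean ≈ 0.1667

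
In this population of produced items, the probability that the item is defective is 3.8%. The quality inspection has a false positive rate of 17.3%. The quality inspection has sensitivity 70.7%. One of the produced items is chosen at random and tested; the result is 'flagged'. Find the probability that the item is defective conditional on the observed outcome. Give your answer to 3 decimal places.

Write H for 'the item is defective'. Prior odds H:¬H = 0.038/0.962 = 0.039501. For the 'flagged' outcome, the likelihood ratio is 0.707/0.173 = 4.0867.
Posterior odds = 0.039501 × 4.0867 = 0.16143, so P(H|E) = 0.16143/(1+0.16143) = 0.139.

P(H | E) ≈ 0.139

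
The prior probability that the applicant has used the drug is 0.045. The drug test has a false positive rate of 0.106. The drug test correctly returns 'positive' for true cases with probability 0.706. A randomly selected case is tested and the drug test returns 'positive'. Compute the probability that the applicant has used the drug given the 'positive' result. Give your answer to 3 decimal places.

Write H for 'the applicant has used the drug'. Prior odds H:¬H = 0.045/0.955 = 0.047120. For the 'positive' outcome, the likelihood ratio is 0.706/0.106 = 6.6604.
Posterior odds = 0.047120 × 6.6604 = 0.31384, so P(H|E) = 0.31384/(1+0.31384) = 0.239.

P(H | E) ≈ 0.239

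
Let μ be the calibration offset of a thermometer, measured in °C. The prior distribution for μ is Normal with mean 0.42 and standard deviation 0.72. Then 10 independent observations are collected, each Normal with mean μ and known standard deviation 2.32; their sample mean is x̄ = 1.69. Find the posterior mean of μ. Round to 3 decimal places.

Prior precision 1/τ₀² = 1/0.72² = 1.92901; data precision n/σ² = 10/2.32² = 1.85791.
Posterior precision = 1.92901 + 1.85791 = 3.78692.
Posterior mean = (1.92901·0.42 + 1.85791·1.69) / 3.78692 = 1.043.

Posterior mean ≈ 1.043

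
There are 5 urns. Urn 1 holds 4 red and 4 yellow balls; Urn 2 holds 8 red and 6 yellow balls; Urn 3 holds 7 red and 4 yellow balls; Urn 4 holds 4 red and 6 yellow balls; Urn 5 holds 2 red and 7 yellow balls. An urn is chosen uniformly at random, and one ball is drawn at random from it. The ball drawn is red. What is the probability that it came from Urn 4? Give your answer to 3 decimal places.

Posterior probability ≈ 0.172

Tabulate prior·likelihood by source: [1] prior 0.2, lik 0.5, product 0.1000; [2] prior 0.2, lik 0.5714, product 0.1143; [3] prior 0.2, lik 0.6364, product 0.1273; [4] prior 0.2, lik 0.4, product 0.08000; [5] prior 0.2, lik 0.2222, product 0.04444.
Normalizing constant = 0.46600; the posterior for Urn 4 is its product over the sum, 0.08000/0.46600 = 0.172.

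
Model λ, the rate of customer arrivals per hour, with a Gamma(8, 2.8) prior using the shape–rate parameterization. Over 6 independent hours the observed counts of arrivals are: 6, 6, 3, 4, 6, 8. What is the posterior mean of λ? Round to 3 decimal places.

The Poisson likelihood adds the total count to the shape and the number of exposure periods to the rate. Here ∑xᵢ = 33 and n = 6, so shape 8→41 and rate 2.8→8.8.
Posterior mean = shape/rate = 41/8.8 = 4.659.

Posterior mean ≈ 4.659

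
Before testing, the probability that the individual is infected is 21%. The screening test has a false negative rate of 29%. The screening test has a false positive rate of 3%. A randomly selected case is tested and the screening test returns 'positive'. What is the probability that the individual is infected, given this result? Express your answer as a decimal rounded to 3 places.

Write H for 'the individual is infected'. Prior odds H:¬H = 0.21/0.79 = 0.26582. For the 'positive' outcome, the likelihood ratio is 0.71/0.03 = 23.667.
Posterior odds = 0.26582 × 23.667 = 6.2911, so P(H|E) = 6.2911/(1+6.2911) = 0.863.

P(H | E) ≈ 0.863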